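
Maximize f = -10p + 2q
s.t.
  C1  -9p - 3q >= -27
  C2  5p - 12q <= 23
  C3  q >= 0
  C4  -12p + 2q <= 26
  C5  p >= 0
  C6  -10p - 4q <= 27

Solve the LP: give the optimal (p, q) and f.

Extreme points and f = -10p + 2q:
  (3, 0) → f = -30
  (0, 9) → f = 18
  (0, 0) → f = 0

The optimum lies where -9p - 3q = -27 and p = 0.
Solving simultaneously gives p = 0, q = 9.

p = 0, q = 9, maximum f = 18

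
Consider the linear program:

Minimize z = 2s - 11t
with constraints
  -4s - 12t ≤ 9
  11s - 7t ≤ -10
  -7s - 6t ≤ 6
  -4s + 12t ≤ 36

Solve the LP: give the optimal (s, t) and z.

Corner points and z = 2s - 11t:
  (-102/115, 4/115) → z = -248/115
  (33/26, 89/26) → z = -913/26
  (-8/3, 19/9) → z = -257/9

The optimum lies where 11s - 7t = -10 and -4s + 12t = 36.
Solving simultaneously gives s = 33/26, t = 89/26.

s = 33/26, t = 89/26, minimum z = -913/26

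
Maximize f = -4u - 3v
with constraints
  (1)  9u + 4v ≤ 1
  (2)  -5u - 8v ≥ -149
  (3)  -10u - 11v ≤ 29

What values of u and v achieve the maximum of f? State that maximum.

u = -1871/25, v = 327/5, maximum f = 2579/25

Corner points and f = -4u - 3v:
  (-147/13, 334/13) → f = -414/13
  (127/59, -271/59) → f = 305/59
  (-1871/25, 327/5) → f = 2579/25

The optimum lies where -5u - 8v = -149 and -10u - 11v = 29.
Solving simultaneously gives u = -1871/25, v = 327/5.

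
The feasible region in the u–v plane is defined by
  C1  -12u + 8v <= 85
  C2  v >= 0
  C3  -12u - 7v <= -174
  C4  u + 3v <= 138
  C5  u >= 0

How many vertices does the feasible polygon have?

4

Intersecting each pair of boundary lines and keeping only the points that satisfy every inequality leaves:
  (797/180, 259/15)
  (849/44, 1741/44)
  (29/2, 0)
  (138, 0)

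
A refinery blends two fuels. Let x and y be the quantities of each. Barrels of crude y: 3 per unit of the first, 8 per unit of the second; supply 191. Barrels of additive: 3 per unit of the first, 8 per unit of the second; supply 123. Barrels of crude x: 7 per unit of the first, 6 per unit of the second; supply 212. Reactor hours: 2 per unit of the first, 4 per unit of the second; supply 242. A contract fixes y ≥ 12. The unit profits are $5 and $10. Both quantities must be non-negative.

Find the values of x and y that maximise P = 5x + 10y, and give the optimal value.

x = 9, y = 12, maximum P = 165

Extreme points and P = 5x + 10y:
  (0, 123/8) → P = 615/4
  (0, 12) → P = 120
  (9, 12) → P = 165

The optimum lies where 3x + 8y = 123 and y = 12.
Solving simultaneously gives x = 9, y = 12.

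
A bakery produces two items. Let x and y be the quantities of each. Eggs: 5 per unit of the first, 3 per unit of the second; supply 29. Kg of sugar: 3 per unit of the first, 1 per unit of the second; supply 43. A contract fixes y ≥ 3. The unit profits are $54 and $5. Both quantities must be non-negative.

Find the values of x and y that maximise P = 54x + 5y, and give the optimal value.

Vertices and P = 54x + 5y:
  (0, 29/3) → P = 145/3
  (0, 3) → P = 15
  (4, 3) → P = 231

The optimum lies where 5x + 3y = 29 and y = 3.
Solving simultaneously gives x = 4, y = 3.

x = 4, y = 3, maximum P = 231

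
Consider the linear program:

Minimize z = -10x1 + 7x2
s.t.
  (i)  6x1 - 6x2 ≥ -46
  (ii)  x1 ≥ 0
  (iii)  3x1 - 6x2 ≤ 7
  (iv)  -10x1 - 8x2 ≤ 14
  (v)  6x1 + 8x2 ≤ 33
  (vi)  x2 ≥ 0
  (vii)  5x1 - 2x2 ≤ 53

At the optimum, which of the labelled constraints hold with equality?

Vertices and z = -10x1 + 7x2:
  (0, 33/8) → z = 231/8
  (0, 0) → z = 0
  (127/30, 19/20) → z = -2141/60
  (7/3, 0) → z = -70/3

The minimum is at (127/30, 19/20). Substituting into each constraint, equality holds for (iii) and (v); the remaining constraints have slack.

(iii) and (v)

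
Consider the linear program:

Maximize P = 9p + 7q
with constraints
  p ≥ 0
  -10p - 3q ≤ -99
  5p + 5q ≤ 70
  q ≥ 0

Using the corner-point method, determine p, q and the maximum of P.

Feasible corners and P = 9p + 7q:
  (57/7, 41/7) → P = 800/7
  (99/10, 0) → P = 891/10
  (14, 0) → P = 126

p = 14, q = 0, maximum P = 126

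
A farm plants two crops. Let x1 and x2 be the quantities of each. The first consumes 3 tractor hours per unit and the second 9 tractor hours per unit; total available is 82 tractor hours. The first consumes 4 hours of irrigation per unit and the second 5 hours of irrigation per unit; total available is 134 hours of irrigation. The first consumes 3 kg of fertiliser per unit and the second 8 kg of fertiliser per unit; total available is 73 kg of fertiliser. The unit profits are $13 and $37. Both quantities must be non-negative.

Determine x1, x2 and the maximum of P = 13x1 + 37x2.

x1 = 1/3, x2 = 9, maximum P = 1012/3

Feasible corners and P = 13x1 + 37x2:
  (0, 0) → P = 0
  (0, 82/9) → P = 3034/9
  (73/3, 0) → P = 949/3
  (1/3, 9) → P = 1012/3

The binding constraints are 3x1 + 9x2 = 82 and 3x1 + 8x2 = 73.
Solving simultaneously gives x1 = 1/3, x2 = 9.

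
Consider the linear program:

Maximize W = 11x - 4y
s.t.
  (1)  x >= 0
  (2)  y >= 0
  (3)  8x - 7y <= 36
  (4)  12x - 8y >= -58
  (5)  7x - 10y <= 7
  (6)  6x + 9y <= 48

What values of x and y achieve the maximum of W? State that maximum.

Corner points and W = 11x - 4y:
  (0, 0) → W = 0
  (0, 16/3) → W = -64/3
  (1, 0) → W = 11
  (181/41, 98/41) → W = 39

x = 181/41, y = 98/41, maximum W = 39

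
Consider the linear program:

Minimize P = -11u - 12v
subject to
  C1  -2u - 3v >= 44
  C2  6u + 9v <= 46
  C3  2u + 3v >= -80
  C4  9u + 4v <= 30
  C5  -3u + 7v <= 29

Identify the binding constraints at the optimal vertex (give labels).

Feasible corners and P = -11u - 12v:
  (14, -24) → P = 134
  (-395/23, -74/23) → P = 5233/23
  (410/19, -780/19) → P = 4850/19
  (-647/23, -182/23) → P = 9301/23

The minimum is at (14, -24). Substituting into each constraint, equality holds for C1 and C4; the remaining constraints have slack.

C1 and C4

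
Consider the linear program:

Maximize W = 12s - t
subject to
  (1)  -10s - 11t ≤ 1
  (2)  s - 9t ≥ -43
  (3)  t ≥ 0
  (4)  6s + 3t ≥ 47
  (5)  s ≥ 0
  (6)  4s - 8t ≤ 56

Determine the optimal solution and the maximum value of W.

s = 212/7, t = 57/7, maximum W = 2487/7

Vertices and W = 12s - t:
  (98/19, 305/57) → W = 3223/57
  (212/7, 57/7) → W = 2487/7
  (47/6, 0) → W = 94
  (14, 0) → W = 168

The binding constraints are s - 9t = -43 and 4s - 8t = 56.
Solving simultaneously gives s = 212/7, t = 57/7.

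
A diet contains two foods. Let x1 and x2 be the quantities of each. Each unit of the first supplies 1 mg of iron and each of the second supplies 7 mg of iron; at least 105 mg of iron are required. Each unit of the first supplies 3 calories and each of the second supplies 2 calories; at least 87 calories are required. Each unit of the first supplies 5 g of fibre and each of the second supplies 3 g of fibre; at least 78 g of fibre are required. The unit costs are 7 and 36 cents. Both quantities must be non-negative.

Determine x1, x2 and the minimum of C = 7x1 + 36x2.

Vertices and C = 7x1 + 36x2:
  (0, 87/2) → C = 1566
  (105, 0) → C = 735
  (21, 12) → C = 579
The feasible region is unbounded (it extends along (0, 1), (1, 0)), but C strictly increases along every unbounded feasible direction, so there is no improving ray and the minimum is attained at a vertex.

The binding constraints are x1 + 7x2 = 105 and 3x1 + 2x2 = 87.
Solving simultaneously gives x1 = 21, x2 = 12.

x1 = 21, x2 = 12, minimum C = 579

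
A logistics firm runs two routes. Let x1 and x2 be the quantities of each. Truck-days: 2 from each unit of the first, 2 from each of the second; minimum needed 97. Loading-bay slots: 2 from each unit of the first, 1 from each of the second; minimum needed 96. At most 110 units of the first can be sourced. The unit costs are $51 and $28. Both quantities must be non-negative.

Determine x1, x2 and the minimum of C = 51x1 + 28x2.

x1 = 95/2, x2 = 1, minimum C = 4901/2

Feasible corners and C = 51x1 + 28x2:
  (0, 96) → C = 2688
  (97/2, 0) → C = 4947/2
  (110, 0) → C = 5610
  (95/2, 1) → C = 4901/2
The feasible region is unbounded (it extends along (0, 1)), but C strictly increases along every unbounded feasible direction, so there is no improving ray and the minimum is attained at a vertex.

The binding constraints are 2x1 + 2x2 = 97 and 2x1 + x2 = 96.
Solving simultaneously gives x1 = 95/2, x2 = 1.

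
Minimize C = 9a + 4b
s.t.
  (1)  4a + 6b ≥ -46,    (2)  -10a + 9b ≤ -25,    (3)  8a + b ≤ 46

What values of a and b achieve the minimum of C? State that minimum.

Feasible corners and C = 9a + 4b:
  (-11/4, -35/6) → C = -577/12
  (161/22, -138/11) → C = 345/22
  (439/82, 130/41) → C = 4991/82

The optimum lies where 4a + 6b = -46 and -10a + 9b = -25.
Solving simultaneously gives a = -11/4, b = -35/6.

a = -11/4, b = -35/6, minimum C = -577/12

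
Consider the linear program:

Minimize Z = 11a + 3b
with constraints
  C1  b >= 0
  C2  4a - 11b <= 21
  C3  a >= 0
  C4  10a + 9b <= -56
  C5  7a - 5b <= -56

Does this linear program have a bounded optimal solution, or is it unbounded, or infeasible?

The boundaries b = 0 and 7a - 5b = -56 meet at (-8, 0), but that point violates a ≥ 0. Every candidate vertex is excluded by some other constraint, so the feasible region is empty.

infeasible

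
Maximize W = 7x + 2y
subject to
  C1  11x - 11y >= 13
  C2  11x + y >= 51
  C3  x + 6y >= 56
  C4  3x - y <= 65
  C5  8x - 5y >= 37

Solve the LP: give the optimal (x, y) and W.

Vertices and W = 7x + 2y:
  (351/11, 338/11) → W = 3133/11
  (114/11, 101/11) → W = 1000/11
  (446/19, 103/19) → W = 3328/19
  (502/53, 411/53) → W = 4336/53

x = 351/11, y = 338/11, maximum W = 3133/11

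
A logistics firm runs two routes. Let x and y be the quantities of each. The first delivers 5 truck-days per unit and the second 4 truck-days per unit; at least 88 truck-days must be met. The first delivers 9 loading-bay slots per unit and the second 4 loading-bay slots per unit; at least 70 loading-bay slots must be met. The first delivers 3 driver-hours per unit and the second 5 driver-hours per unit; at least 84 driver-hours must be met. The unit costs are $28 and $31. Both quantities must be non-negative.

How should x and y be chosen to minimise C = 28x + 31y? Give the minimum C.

Corner points and C = 28x + 31y:
  (0, 22) → C = 682
  (28, 0) → C = 784
  (8, 12) → C = 596
The feasible region is unbounded (it extends along (0, 1), (1, 0)), but C strictly increases along every unbounded feasible direction, so there is no improving ray and the minimum is attained at a vertex.

At the optimal vertex, 5x + 4y = 88 and 3x + 5y = 84.
Solving simultaneously gives x = 8, y = 12.

x = 8, y = 12, minimum C = 596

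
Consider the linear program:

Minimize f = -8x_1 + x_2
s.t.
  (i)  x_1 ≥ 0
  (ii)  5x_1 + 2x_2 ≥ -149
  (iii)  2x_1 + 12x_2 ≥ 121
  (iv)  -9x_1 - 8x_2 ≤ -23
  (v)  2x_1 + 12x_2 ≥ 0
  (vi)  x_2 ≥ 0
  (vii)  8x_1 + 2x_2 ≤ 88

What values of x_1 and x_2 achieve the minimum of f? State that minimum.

x_1 = 407/46, x_2 = 198/23, minimum f = -1430/23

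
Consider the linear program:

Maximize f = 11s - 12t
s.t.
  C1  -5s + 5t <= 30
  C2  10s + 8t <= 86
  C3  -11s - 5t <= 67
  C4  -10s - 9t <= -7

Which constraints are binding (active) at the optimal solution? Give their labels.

Extreme points and f = 11s - 12t:
  (19/9, 73/9) → f = -667/9
  (-47/19, 67/19) → f = -1321/19
  (359/5, -79) → f = 8689/5

The maximum is at (359/5, -79). Substituting into each constraint, equality holds for C2 and C4; the remaining constraints have slack.

C2 and C4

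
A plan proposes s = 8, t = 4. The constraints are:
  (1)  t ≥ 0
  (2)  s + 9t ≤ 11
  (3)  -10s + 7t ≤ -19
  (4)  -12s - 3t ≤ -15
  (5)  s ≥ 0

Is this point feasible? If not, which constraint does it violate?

Constraint (2): s + 9t = 44, which is not ≤ 11. All other constraints are satisfied.

not feasible — violates (2)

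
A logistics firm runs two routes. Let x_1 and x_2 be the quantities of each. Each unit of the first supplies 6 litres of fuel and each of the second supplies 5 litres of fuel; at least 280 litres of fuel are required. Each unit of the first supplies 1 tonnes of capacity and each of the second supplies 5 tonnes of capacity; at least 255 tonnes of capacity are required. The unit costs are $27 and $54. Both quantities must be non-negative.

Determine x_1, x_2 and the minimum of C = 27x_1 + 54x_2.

Extreme points and C = 27x_1 + 54x_2:
  (0, 56) → C = 3024
  (255, 0) → C = 6885
  (5, 50) → C = 2835
The feasible region is unbounded (it extends along (0, 1), (1, 0)), but C strictly increases along every unbounded feasible direction, so there is no improving ray and the minimum is attained at a vertex.

At the optimal vertex, 6x_1 + 5x_2 = 280 and x_1 + 5x_2 = 255.
Solving simultaneously gives x_1 = 5, x_2 = 50.

x_1 = 5, x_2 = 50, minimum C = 2835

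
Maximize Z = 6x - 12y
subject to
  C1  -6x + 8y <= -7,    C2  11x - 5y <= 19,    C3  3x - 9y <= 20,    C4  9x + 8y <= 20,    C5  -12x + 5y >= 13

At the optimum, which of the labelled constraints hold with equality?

C3 and C5

Feasible corners and Z = 6x - 12y:
  (-97/30, -33/10) → Z = 101/5
  (-139/66, -27/11) → Z = 185/11
  (-7/3, -3) → Z = 22

The maximum is at (-7/3, -3). Substituting into each constraint, equality holds for C3 and C5; the remaining constraints have slack.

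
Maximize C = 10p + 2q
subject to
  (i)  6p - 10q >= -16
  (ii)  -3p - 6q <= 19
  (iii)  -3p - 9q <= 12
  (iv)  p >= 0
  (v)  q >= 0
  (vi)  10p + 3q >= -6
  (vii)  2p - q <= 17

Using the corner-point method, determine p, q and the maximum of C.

p = 93/7, q = 67/7, maximum C = 152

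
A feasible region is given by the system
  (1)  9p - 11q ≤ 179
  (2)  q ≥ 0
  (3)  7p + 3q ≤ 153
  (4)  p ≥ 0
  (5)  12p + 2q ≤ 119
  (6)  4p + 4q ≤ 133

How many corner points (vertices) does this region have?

4

Intersecting each pair of boundary lines and keeping only the points that satisfy every inequality leaves:
  (0, 0)
  (119/12, 0)
  (0, 133/4)
  (21/4, 28)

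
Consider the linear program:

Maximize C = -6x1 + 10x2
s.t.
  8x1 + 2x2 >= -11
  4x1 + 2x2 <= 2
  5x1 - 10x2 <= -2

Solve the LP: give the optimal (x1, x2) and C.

Feasible corners and C = -6x1 + 10x2:
  (-13/4, 15/2) → C = 189/2
  (-19/15, -13/30) → C = 49/15
  (8/25, 9/25) → C = 42/25

x1 = -13/4, x2 = 15/2, maximum C = 189/2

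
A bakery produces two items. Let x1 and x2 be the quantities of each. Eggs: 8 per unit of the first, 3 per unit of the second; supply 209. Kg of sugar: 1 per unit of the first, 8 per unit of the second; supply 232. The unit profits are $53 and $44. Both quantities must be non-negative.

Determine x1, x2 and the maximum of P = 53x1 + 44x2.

x1 = 16, x2 = 27, maximum P = 2036

The binding constraints are 8x1 + 3x2 = 209 and x1 + 8x2 = 232.
Solving simultaneously gives x1 = 16, x2 = 27.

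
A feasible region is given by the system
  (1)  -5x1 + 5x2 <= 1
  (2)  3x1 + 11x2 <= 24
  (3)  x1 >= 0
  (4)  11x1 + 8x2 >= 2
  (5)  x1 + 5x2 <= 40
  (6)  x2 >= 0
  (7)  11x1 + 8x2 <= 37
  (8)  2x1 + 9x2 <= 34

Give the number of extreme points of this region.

Of the 27 pairwise boundary intersections, those satisfying every inequality are:
  (109/70, 123/70)
  (2/95, 21/95)
  (215/97, 153/97)
  (2/11, 0)
  (37/11, 0)

5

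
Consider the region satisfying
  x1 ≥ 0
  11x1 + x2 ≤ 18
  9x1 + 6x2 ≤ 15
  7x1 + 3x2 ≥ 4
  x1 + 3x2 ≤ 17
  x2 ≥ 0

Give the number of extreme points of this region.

Of the 15 pairwise boundary intersections, those satisfying every inequality are:
  (0, 5/2)
  (0, 4/3)
  (31/19, 1/19)
  (18/11, 0)
  (4/7, 0)

5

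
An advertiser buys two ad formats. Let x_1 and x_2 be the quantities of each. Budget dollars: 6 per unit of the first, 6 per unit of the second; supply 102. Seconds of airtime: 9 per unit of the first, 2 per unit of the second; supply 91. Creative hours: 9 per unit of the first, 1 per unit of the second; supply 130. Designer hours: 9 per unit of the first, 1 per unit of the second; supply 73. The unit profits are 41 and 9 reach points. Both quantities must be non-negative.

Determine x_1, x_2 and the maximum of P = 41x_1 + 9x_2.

x_1 = 7, x_2 = 10, maximum P = 377

Feasible corners and P = 41x_1 + 9x_2:
  (0, 0) → P = 0
  (0, 17) → P = 153
  (73/9, 0) → P = 2993/9
  (7, 10) → P = 377

The optimum lies where 6x_1 + 6x_2 = 102 and 9x_1 + x_2 = 73.
Solving simultaneously gives x_1 = 7, x_2 = 10.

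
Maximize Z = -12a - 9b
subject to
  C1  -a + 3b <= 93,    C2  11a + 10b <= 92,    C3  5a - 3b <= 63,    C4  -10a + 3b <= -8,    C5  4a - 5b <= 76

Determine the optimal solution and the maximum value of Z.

a = -94/19, b = -364/19, maximum Z = 4404/19

Corner points and Z = -12a - 9b:
  (906/83, -233/83) → Z = -8775/83
  (356/133, 832/133) → Z = -1680/19
  (87/13, -128/13) → Z = 108/13
  (-94/19, -364/19) → Z = 4404/19

The optimum lies where -10a + 3b = -8 and 4a - 5b = 76.
Solving simultaneously gives a = -94/19, b = -364/19.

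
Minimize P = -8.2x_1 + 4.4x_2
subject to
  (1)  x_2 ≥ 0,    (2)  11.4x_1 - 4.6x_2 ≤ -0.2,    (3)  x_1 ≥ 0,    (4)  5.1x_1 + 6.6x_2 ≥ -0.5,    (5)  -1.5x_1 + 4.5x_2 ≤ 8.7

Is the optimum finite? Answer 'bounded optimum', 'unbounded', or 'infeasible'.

Corner points and P = -8.2x_1 + 4.4x_2:
  (0, 1/23) → P = 22/115
  (163/185, 412/185) → P = 2381/925
  (0, 29/15) → P = 638/75
The feasible region has finitely many vertices and no improving ray; the minimum is 22/115 at (0, 1/23).

bounded optimum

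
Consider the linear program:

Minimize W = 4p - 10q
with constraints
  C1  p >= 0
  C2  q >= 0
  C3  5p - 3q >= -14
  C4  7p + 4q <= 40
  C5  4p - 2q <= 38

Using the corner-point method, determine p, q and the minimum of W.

p = 64/41, q = 298/41, minimum W = -2724/41

Vertices and W = 4p - 10q:
  (0, 0) → W = 0
  (0, 14/3) → W = -140/3
  (40/7, 0) → W = 160/7
  (64/41, 298/41) → W = -2724/41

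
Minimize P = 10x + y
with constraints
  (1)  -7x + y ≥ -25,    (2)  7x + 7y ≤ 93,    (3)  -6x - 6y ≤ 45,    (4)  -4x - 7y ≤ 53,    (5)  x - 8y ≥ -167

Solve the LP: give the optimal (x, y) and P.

x = -227/9, y = 319/18, minimum P = -469/2

The binding constraints are -6x - 6y = 45 and x - 8y = -167.
Solving simultaneously gives x = -227/9, y = 319/18.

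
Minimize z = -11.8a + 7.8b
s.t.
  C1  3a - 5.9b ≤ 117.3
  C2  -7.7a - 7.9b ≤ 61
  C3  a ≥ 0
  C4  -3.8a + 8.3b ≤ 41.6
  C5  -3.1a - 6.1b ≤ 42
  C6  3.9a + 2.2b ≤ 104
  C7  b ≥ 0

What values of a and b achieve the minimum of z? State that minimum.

a = 80/3, b = 0, minimum z = -944/3

Vertices and z = -11.8a + 7.8b:
  (0, 416/83) → z = 16224/415
  (0, 0) → z = 0
  (77168/4073, 55744/4073) → z = -2378896/20365
  (80/3, 0) → z = -944/3

The binding constraints are 3.9a + 2.2b = 104 and b = 0.
Solving simultaneously gives a = 80/3, b = 0.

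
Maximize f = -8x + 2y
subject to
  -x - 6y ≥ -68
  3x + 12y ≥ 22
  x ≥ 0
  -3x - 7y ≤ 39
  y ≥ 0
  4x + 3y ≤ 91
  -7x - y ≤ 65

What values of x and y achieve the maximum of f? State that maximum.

x = 0, y = 34/3, maximum f = 68/3

Corner points and f = -8x + 2y:
  (0, 34/3) → f = 68/3
  (114/7, 181/21) → f = -2374/21
  (0, 11/6) → f = 11/3
  (22/3, 0) → f = -176/3
  (91/4, 0) → f = -182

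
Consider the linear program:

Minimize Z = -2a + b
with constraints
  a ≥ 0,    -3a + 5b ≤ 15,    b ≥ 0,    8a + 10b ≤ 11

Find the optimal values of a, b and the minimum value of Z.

Feasible corners and Z = -2a + b:
  (0, 0) → Z = 0
  (0, 11/10) → Z = 11/10
  (11/8, 0) → Z = -11/4

The binding constraints are b = 0 and 8a + 10b = 11.
Solving simultaneously gives a = 11/8, b = 0.

a = 11/8, b = 0, minimum Z = -11/4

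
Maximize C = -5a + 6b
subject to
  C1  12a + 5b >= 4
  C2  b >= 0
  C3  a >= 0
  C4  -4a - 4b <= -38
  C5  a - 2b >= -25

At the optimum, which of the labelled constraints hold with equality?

C3 and C5

Vertices and C = -5a + 6b:
  (19/2, 0) → C = -95/2
  (0, 19/2) → C = 57
  (0, 25/2) → C = 75
The feasible region is unbounded (it extends along (2, 1), (1, 0)), but C strictly decreases along every unbounded feasible direction, so there is no improving ray and the maximum is attained at a vertex.

The maximum is at (0, 25/2). Substituting into each constraint, equality holds for C3 and C5; the remaining constraints have slack.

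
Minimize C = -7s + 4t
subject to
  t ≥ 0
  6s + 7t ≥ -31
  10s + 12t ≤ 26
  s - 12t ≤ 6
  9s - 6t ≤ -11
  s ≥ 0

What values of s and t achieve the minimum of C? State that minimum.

s = 1/7, t = 43/21, minimum C = 151/21

Corner points and C = -7s + 4t:
  (1/7, 43/21) → C = 151/21
  (0, 13/6) → C = 26/3
  (0, 11/6) → C = 22/3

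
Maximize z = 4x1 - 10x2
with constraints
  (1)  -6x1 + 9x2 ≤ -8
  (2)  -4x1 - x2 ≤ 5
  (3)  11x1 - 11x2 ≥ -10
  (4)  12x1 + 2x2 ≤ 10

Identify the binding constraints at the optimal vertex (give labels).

Extreme points and z = 4x1 - 10x2:
  (-37/42, -31/21) → z = 236/21
  (53/60, -3/10) → z = 98/15
  (5, -25) → z = 270

The maximum is at (5, -25). Substituting into each constraint, equality holds for (2) and (4); the remaining constraints have slack.

(2) and (4)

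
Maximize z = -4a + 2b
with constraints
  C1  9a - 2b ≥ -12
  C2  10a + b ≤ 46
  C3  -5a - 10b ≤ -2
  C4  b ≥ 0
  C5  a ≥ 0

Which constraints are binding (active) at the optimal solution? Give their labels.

C1 and C2

Corner points and z = -4a + 2b:
  (80/29, 534/29) → z = 748/29
  (0, 6) → z = 12
  (23/5, 0) → z = -92/5
  (2/5, 0) → z = -8/5
  (0, 1/5) → z = 2/5

The maximum is at (80/29, 534/29). Substituting into each constraint, equality holds for C1 and C2; the remaining constraints have slack.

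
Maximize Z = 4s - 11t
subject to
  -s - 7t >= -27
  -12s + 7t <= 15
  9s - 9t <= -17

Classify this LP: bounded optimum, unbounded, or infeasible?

Corner points and Z = 4s - 11t:
  (12/13, 339/91) → Z = -261/7
  (31/18, 65/18) → Z = -197/6
  (-16/45, 23/15) → Z = -823/45
The feasible region has finitely many vertices and no improving ray; the maximum is -823/45 at (-16/45, 23/15).

bounded optimum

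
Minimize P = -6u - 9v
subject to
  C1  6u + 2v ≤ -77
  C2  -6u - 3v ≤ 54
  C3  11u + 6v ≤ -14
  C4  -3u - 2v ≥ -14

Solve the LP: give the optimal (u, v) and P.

u = -50, v = 82, minimum P = -438

Extreme points and P = -6u - 9v:
  (-41/2, 23) → P = -84
  (-91/3, 105/2) → P = -581/2
  (-50, 82) → P = -438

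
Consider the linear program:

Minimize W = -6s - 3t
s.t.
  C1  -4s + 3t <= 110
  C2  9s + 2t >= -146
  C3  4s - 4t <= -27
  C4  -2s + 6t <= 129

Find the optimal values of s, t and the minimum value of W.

Feasible corners and W = -6s - 3t:
  (-94/5, 58/5) → W = 78
  (-91/6, 148/9) → W = 125/3
  (-29/2, -31/4) → W = 441/4
  (177/8, 231/8) → W = -1755/8

s = 177/8, t = 231/8, minimum W = -1755/8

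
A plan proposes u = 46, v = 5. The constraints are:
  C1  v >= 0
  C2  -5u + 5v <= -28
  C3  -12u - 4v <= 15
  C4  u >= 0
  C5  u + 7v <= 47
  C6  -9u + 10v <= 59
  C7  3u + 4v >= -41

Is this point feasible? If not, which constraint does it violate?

Constraint C5: u + 7v = 81, which is not ≤ 47. All other constraints are satisfied.

not feasible — violates C5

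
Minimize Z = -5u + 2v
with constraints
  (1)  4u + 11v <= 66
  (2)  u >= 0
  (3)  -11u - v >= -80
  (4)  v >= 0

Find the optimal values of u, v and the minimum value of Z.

Feasible corners and Z = -5u + 2v:
  (0, 6) → Z = 12
  (814/117, 406/117) → Z = -362/13
  (0, 0) → Z = 0
  (80/11, 0) → Z = -400/11

At the optimal vertex, -11u - v = -80 and v = 0.
Solving simultaneously gives u = 80/11, v = 0.

u = 80/11, v = 0, minimum Z = -400/11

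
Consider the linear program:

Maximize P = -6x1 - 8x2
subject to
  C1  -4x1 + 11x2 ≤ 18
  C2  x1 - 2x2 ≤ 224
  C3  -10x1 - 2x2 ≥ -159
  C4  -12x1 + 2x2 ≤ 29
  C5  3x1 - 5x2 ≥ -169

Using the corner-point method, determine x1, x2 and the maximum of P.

x1 = -23, x2 = -247/2, maximum P = 1126

Feasible corners and P = -6x1 - 8x2:
  (1713/118, 408/59) → P = -8403/59
  (-283/124, 25/31) → P = 449/62
  (383/11, -2081/22) → P = 6026/11
  (-23, -247/2) → P = 1126

At the optimal vertex, x1 - 2x2 = 224 and -12x1 + 2x2 = 29.
Solving simultaneously gives x1 = -23, x2 = -247/2.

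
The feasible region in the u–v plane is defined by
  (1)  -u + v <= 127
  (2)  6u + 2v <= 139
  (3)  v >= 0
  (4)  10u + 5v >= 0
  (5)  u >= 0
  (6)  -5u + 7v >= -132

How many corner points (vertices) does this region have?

Pairwise boundary intersections that survive every other constraint:
  (139/6, 0)
  (0, 139/2)
  (0, 0)

3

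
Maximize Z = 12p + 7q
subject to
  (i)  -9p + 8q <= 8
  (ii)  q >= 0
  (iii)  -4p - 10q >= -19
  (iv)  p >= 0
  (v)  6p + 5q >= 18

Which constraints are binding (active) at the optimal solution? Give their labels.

(ii) and (iii)

Corner points and Z = 12p + 7q:
  (19/4, 0) → Z = 57
  (3, 0) → Z = 36
  (17/8, 21/20) → Z = 657/20

The maximum is at (19/4, 0). Substituting into each constraint, equality holds for (ii) and (iii); the remaining constraints have slack.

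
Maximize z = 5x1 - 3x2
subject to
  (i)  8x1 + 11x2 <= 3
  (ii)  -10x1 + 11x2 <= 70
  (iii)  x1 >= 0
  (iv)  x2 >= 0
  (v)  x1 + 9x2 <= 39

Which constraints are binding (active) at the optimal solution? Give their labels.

(i) and (iv)

Vertices and z = 5x1 - 3x2:
  (0, 3/11) → z = -9/11
  (3/8, 0) → z = 15/8
  (0, 0) → z = 0

The maximum is at (3/8, 0). Substituting into each constraint, equality holds for (i) and (iv); the remaining constraints have slack.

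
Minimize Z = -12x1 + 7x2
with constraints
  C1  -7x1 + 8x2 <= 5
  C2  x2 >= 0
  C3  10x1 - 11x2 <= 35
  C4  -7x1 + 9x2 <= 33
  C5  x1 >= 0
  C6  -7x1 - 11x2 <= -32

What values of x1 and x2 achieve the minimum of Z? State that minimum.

x1 = 678/13, x2 = 575/13, minimum Z = -4111/13

Extreme points and Z = -12x1 + 7x2:
  (219/7, 28) → Z = -1256/7
  (201/133, 37/19) → Z = -599/133
  (678/13, 575/13) → Z = -4111/13
  (67/17, 75/187) → Z = -8319/187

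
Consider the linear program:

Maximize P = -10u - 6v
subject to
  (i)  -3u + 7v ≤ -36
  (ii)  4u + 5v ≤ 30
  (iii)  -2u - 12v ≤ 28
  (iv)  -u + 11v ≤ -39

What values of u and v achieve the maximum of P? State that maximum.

u = 118/25, v = -78/25, maximum P = -712/25

Vertices and P = -10u - 6v:
  (118/25, -78/25) → P = -712/25
  (123/26, -81/26) → P = -372/13
  (250/19, -86/19) → P = -1984/19
  (75/7, -18/7) → P = -642/7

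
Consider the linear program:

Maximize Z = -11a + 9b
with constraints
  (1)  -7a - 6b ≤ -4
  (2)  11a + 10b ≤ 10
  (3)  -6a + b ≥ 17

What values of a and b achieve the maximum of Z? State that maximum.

a = -5, b = 13/2, maximum Z = 227/2

Feasible corners and Z = -11a + 9b:
  (-5, 13/2) → Z = 227/2
  (-98/43, 143/43) → Z = 55
  (-160/71, 247/71) → Z = 3983/71

At the optimal vertex, -7a - 6b = -4 and 11a + 10b = 10.
Solving simultaneously gives a = -5, b = 13/2.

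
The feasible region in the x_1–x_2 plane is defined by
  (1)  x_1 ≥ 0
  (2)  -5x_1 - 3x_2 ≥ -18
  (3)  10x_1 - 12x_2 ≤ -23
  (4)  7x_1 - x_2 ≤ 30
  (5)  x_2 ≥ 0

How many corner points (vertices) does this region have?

3

Pairwise boundary intersections that survive every other constraint:
  (0, 6)
  (0, 23/12)
  (49/30, 59/18)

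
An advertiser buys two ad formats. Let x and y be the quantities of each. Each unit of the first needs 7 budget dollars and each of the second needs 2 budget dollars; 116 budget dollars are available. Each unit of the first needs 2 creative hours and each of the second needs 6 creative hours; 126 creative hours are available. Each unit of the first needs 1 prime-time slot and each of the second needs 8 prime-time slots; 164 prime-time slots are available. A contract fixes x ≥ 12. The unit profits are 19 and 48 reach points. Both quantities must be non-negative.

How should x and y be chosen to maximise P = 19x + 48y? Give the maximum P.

x = 12, y = 16, maximum P = 996

Vertices and P = 19x + 48y:
  (116/7, 0) → P = 2204/7
  (12, 0) → P = 228
  (12, 16) → P = 996

The binding constraints are 7x + 2y = 116 and x = 12.
Solving simultaneously gives x = 12, y = 16.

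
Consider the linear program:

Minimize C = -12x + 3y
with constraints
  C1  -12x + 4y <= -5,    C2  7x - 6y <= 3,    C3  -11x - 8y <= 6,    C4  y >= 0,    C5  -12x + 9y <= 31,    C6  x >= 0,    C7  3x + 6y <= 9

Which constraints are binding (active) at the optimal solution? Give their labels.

Corner points and C = -12x + 3y:
  (5/12, 0) → C = -5
  (11/14, 31/28) → C = -171/28
  (3/7, 0) → C = -36/7
  (6/5, 9/10) → C = -117/10

The minimum is at (6/5, 9/10). Substituting into each constraint, equality holds for C2 and C7; the remaining constraints have slack.

C2 and C7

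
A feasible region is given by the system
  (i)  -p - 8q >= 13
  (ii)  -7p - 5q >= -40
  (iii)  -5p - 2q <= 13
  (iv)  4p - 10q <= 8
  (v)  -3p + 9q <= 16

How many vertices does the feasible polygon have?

3

Pairwise boundary intersections that survive every other constraint:
  (-39/19, -26/19)
  (-11/7, -10/7)
  (-57/29, -46/29)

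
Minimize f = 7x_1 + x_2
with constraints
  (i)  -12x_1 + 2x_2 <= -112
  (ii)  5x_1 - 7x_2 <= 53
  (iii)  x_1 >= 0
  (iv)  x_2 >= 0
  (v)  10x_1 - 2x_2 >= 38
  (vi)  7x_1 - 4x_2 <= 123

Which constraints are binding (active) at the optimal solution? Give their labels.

Vertices and f = 7x_1 + x_2:
  (28/3, 0) → f = 196/3
  (37, 166) → f = 425
  (53/5, 0) → f = 371/5
  (649/29, 244/29) → f = 4787/29
The feasible region is unbounded (it extends along (1, 5), (4, 7)), but f strictly increases along every unbounded feasible direction, so there is no improving ray and the minimum is attained at a vertex.

The minimum is at (28/3, 0). Substituting into each constraint, equality holds for (i) and (iv); the remaining constraints have slack.

(i) and (iv)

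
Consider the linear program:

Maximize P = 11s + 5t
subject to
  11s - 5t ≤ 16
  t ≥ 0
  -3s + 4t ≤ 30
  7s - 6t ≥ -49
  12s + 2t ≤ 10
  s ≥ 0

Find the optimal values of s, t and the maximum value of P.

s = 0, t = 5, maximum P = 25

Corner points and P = 11s + 5t:
  (5/6, 0) → P = 55/6
  (0, 0) → P = 0
  (0, 5) → P = 25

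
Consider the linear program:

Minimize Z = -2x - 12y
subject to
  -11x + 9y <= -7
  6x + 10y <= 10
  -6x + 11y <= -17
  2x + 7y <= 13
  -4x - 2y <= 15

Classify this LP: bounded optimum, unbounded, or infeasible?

Feasible corners and Z = -2x - 12y:
  (-76/67, -145/67) → Z = 1892/67
  (-121/58, -193/58) → Z = 1279/29
  (20/9, -1/3) → Z = -4/9
The feasible region has finitely many vertices and no improving ray; the minimum is -4/9 at (20/9, -1/3).

bounded optimum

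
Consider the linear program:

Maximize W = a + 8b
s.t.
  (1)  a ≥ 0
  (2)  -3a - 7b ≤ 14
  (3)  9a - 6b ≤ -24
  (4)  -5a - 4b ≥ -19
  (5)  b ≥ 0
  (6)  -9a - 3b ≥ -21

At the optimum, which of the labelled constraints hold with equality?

Feasible corners and W = a + 8b:
  (0, 4) → W = 32
  (0, 19/4) → W = 38
  (3/11, 97/22) → W = 391/11

The maximum is at (0, 19/4). Substituting into each constraint, equality holds for (1) and (4); the remaining constraints have slack.

(1) and (4)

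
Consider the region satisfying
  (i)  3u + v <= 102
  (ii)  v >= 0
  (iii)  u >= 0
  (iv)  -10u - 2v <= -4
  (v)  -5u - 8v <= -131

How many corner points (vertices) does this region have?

Of the 10 pairwise boundary intersections, those satisfying every inequality are:
  (34, 0)
  (0, 102)
  (131/5, 0)
  (0, 131/8)

4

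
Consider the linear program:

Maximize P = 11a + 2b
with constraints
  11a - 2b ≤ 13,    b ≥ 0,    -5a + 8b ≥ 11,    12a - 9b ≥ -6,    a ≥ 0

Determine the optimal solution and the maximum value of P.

a = 43/25, b = 74/25, maximum P = 621/25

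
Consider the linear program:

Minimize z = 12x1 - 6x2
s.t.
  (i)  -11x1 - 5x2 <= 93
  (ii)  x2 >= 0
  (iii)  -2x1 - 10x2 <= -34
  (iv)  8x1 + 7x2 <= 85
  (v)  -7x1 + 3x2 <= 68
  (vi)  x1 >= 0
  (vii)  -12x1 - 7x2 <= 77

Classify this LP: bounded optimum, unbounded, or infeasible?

bounded optimum

Vertices and z = 12x1 - 6x2:
  (102/11, 17/11) → z = 102
  (0, 17/5) → z = -102/5
  (0, 85/7) → z = -510/7
The feasible region has finitely many vertices and no improving ray; the minimum is -510/7 at (0, 85/7).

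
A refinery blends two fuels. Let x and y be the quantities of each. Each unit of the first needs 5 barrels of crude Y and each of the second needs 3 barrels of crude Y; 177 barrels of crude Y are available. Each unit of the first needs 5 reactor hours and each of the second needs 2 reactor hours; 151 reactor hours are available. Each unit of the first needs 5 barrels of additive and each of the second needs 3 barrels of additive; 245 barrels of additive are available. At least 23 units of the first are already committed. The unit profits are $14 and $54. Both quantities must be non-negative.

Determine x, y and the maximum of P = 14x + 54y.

x = 23, y = 18, maximum P = 1294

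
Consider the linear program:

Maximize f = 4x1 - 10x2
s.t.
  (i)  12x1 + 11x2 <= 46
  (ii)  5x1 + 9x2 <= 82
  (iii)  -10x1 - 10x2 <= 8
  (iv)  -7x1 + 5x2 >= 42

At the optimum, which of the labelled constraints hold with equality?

Corner points and f = 4x1 - 10x2:
  (-488/53, 754/53) → f = -9492/53
  (-232/137, 826/137) → f = -9188/137
  (-223/10, 43/2) → f = -1521/5
  (-23/6, 91/30) → f = -137/3

The maximum is at (-23/6, 91/30). Substituting into each constraint, equality holds for (iii) and (iv); the remaining constraints have slack.

(iii) and (iv)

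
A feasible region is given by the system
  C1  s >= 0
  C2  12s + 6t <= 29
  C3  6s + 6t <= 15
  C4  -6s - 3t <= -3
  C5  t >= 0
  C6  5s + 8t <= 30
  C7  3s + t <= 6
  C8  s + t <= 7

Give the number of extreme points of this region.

5

Pairwise boundary intersections that survive every other constraint:
  (0, 5/2)
  (0, 1)
  (7/4, 3/4)
  (1/2, 0)
  (2, 0)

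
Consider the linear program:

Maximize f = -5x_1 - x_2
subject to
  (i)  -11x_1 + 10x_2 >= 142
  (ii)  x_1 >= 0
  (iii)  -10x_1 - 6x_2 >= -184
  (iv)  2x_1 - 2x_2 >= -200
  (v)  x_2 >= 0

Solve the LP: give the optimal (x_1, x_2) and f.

At the optimal vertex, -11x_1 + 10x_2 = 142 and x_1 = 0.
Solving simultaneously gives x_1 = 0, x_2 = 71/5.

x_1 = 0, x_2 = 71/5, maximum f = -71/5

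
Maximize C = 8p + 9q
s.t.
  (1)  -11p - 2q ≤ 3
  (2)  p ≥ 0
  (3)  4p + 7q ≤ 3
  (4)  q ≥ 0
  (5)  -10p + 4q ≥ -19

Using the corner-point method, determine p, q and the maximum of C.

p = 3/4, q = 0, maximum C = 6

Corner points and C = 8p + 9q:
  (0, 3/7) → C = 27/7
  (0, 0) → C = 0
  (3/4, 0) → C = 6

At the optimal vertex, 4p + 7q = 3 and q = 0.
Solving simultaneously gives p = 3/4, q = 0.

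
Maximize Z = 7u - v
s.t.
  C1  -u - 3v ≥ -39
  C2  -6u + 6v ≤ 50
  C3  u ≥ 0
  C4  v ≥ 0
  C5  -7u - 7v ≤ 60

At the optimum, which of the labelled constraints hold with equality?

Feasible corners and Z = 7u - v:
  (7/2, 71/6) → Z = 38/3
  (39, 0) → Z = 273
  (0, 25/3) → Z = -25/3
  (0, 0) → Z = 0

The maximum is at (39, 0). Substituting into each constraint, equality holds for C1 and C4; the remaining constraints have slack.

C1 and C4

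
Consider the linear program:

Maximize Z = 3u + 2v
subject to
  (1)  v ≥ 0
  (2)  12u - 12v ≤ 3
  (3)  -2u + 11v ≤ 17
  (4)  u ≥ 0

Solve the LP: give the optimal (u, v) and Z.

Vertices and Z = 3u + 2v:
  (1/4, 0) → Z = 3/4
  (0, 0) → Z = 0
  (79/36, 35/18) → Z = 377/36
  (0, 17/11) → Z = 34/11

u = 79/36, v = 35/18, maximum Z = 377/36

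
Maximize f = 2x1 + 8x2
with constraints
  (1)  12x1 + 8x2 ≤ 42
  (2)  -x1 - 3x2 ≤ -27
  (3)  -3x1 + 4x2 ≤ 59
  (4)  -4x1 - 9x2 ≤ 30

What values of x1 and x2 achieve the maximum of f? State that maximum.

Corner points and f = 2x1 + 8x2:
  (-45/14, 141/14) → f = 519/7
  (-38/9, 139/12) → f = 758/9
  (-69/13, 140/13) → f = 982/13

At the optimal vertex, 12x1 + 8x2 = 42 and -3x1 + 4x2 = 59.
Solving simultaneously gives x1 = -38/9, x2 = 139/12.

x1 = -38/9, x2 = 139/12, maximum f = 758/9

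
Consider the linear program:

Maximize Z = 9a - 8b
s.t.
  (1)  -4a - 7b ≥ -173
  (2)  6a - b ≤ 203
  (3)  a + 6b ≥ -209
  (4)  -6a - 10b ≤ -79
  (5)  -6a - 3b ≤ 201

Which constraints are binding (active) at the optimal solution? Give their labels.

Feasible corners and Z = 9a - 8b:
  (797/23, 113/23) → Z = 6269/23
  (-321/5, 307/5) → Z = -1069
  (703/22, -124/11) → Z = 8311/22
  (-107/2, 40) → Z = -1603/2

The maximum is at (703/22, -124/11). Substituting into each constraint, equality holds for (2) and (4); the remaining constraints have slack.

(2) and (4)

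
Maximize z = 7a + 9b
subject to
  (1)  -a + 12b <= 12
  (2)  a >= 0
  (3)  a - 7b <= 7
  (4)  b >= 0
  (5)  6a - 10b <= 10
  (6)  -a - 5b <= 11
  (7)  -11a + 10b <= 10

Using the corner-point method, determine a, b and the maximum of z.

Vertices and z = 7a + 9b:
  (0, 1) → z = 9
  (120/31, 41/31) → z = 39
  (0, 0) → z = 0
  (5/3, 0) → z = 35/3

a = 120/31, b = 41/31, maximum z = 39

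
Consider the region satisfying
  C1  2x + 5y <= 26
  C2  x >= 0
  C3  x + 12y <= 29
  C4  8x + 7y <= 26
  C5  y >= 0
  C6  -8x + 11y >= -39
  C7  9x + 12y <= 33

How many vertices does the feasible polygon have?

5

Intersecting each pair of boundary lines and keeping only the points that satisfy every inequality leaves:
  (0, 29/12)
  (0, 0)
  (1/2, 19/8)
  (13/4, 0)
  (27/11, 10/11)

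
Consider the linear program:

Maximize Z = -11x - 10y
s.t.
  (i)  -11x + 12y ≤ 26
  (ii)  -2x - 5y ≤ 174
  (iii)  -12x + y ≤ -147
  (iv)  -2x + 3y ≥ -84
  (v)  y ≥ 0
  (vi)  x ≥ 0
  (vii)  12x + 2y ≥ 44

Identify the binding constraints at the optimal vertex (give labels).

(iii) and (v)

Vertices and Z = -11x - 10y:
  (1790/133, 1929/133) → Z = -38980/133
  (49/4, 0) → Z = -539/4
  (42, 0) → Z = -462
The feasible region is unbounded (it extends along (3, 2), (12, 11)), but Z strictly decreases along every unbounded feasible direction, so there is no improving ray and the maximum is attained at a vertex.

The maximum is at (49/4, 0). Substituting into each constraint, equality holds for (iii) and (v); the remaining constraints have slack.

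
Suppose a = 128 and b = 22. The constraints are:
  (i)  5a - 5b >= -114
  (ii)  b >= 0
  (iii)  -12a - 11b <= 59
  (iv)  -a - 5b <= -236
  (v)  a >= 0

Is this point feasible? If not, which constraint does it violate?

(i): 530 ≥ -114 ✓
(ii): 22 ≥ 0 ✓
(iii): -1778 ≤ 59 ✓
(iv): -238 ≤ -236 ✓
(v): 128 ≥ 0 ✓

feasible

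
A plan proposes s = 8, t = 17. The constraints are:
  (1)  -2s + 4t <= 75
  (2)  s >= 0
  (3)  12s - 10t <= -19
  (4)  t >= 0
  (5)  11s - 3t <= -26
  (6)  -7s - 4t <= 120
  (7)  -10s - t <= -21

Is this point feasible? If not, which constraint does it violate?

Constraint (5): 11s - 3t = 37, which is not ≤ -26. All other constraints are satisfied.

not feasible — violates (5)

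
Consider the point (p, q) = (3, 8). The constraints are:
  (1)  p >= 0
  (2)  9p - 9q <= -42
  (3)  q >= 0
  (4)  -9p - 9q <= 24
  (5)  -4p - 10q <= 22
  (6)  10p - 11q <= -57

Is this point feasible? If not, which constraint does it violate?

(1): 3 ≥ 0 ✓
(2): -45 ≤ -42 ✓
(3): 8 ≥ 0 ✓
(4): -99 ≤ 24 ✓
(5): -92 ≤ 22 ✓
(6): -58 ≤ -57 ✓

feasible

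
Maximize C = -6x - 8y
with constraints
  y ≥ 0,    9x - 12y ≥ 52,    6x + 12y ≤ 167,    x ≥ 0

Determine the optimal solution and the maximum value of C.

x = 52/9, y = 0, maximum C = -104/3

The binding constraints are y = 0 and 9x - 12y = 52.
Solving simultaneously gives x = 52/9, y = 0.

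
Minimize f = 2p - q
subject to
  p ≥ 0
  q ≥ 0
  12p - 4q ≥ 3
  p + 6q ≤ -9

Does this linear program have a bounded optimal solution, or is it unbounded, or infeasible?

The boundaries p = 0 and p + 6q = -9 meet at (0, -3/2), but that point violates q ≥ 0. Every candidate vertex is excluded by some other constraint, so the feasible region is empty.

infeasible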